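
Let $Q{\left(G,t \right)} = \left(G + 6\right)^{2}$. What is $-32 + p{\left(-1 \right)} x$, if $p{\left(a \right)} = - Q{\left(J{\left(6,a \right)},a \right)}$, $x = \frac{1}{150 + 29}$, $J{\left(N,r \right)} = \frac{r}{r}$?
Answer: $- \frac{5777}{179} \approx -32.274$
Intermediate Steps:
$J{\left(N,r \right)} = 1$
$Q{\left(G,t \right)} = \left(6 + G\right)^{2}$
$x = \frac{1}{179} \approx 0.0055866$
$p{\left(a \right)} = -49$ ($p{\left(a \right)} = - \left(6 + 1\right)^{2} = - 7^{2} = \left(-1\right) 49 = -49$)
$-32 + p{\left(-1 \right)} x = -32 - \frac{49}{179} = - \frac{5777}{179}$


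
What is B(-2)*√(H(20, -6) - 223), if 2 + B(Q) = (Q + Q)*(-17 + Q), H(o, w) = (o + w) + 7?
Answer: 74*I*√202 ≈ 1051.7*I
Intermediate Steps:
H(o, w) = 7 + o + w
B(Q) = -2 + 2*Q*(-17 + Q) (B(Q) = -2 + (Q + Q)*(-17 + Q) = -2 + (2*Q)*(-17 + Q) = -2 + 2*Q*(-17 + Q))
B(-2)*√(H(20, -6) - 223) = (-2 - 34*(-2) + 2*(-2)²)*√((7 + 20 - 6) - 223) = (-2 + 68 + 2*4)*√(21 - 223) = (-2 + 68 + 8)*√(-202) = 74*(I*√202) = 74*I*√202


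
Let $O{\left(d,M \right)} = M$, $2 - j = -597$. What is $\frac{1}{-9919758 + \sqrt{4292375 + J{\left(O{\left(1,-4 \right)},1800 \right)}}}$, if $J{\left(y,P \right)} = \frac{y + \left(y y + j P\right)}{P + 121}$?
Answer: $- \frac{19055855118}{189029463006890857} - \frac{\sqrt{15841969457627}}{189029463006890857} \approx -1.0083 \cdot 10^{-7}$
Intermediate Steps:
$j = 599$ ($j = 2 - -597 = 2 + 597 = 599$)
$J{\left(y,P \right)} = \frac{y + y^{2} + 599 P}{121 + P}$ ($J{\left(y,P \right)} = \frac{y + \left(y y + 599 P\right)}{P + 121} = \frac{y + \left(y^{2} + 599 P\right)}{121 + P} = \frac{y + y^{2} + 599 P}{121 + P}$)
$\frac{1}{-9919758 + \sqrt{4292375 + J{\left(O{\left(1,-4 \right)},1800 \right)}}} = \frac{1}{-9919758 + \sqrt{4292375 + \frac{-4 + \left(-4\right)^{2} + 599 \cdot 1800}{121 + 1800}}} = \frac{1}{-9919758 + \sqrt{4292375 + \frac{-4 + 16 + 1078200}{1921}}} = \frac{1}{-9919758 + \sqrt{4292375 + \frac{1}{1921} \cdot 1078212}} = \frac{1}{-9919758 + \sqrt{4292375 + \frac{1078212}{1921}}} = \frac{1}{-9919758 + \sqrt{\frac{8246730587}{1921}}} = \frac{1}{-9919758 + \frac{\sqrt{15841969457627}}{1921}}$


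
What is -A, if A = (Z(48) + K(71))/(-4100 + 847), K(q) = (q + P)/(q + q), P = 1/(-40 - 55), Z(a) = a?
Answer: 327132/21941485 ≈ 0.014909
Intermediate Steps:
P = -1/95 (P = 1/(-95) = -1/95 ≈ -0.010526)
K(q) = (-1/95 + q)/(2*q) (K(q) = (q - 1/95)/(q + q) = (-1/95 + q)/((2*q)) = (-1/95 + q)*(1/(2*q)) = (-1/95 + q)/(2*q))
A = -327132/21941485 (A = (48 + (1/190)*(-1 + 95*71)/71)/(-4100 + 847) = (48 + (1/190)*(1/71)*(-1 + 6745))/(-3253) = (48 + (1/190)*(1/71)*6744)*(-1/3253) = (48 + 3372/6745)*(-1/3253) = (327132/6745)*(-1/3253) = -327132/21941485 ≈ -0.014909)
-A = -1*(-327132/21941485) = 327132/21941485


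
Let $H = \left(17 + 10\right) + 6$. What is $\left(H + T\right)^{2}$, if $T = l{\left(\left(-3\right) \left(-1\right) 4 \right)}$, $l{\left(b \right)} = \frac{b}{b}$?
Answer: $1156$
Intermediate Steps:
$l{\left(b \right)} = 1$
$T = 1$
$H = 33$ ($H = 27 + 6 = 33$)
$\left(H + T\right)^{2} = \left(33 + 1\right)^{2} = 34^{2} = 1156$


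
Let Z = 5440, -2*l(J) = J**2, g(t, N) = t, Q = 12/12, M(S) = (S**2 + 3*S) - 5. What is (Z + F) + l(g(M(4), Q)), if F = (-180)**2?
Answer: 75151/2 ≈ 37576.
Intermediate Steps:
M(S) = -5 + S**2 + 3*S
Q = 1 (Q = 12*(1/12) = 1)
l(J) = -J**2/2
F = 32400
(Z + F) + l(g(M(4), Q)) = (5440 + 32400) - (-5 + 4**2 + 3*4)**2/2 = 37840 - (-5 + 16 + 12)**2/2 = 37840 - 1/2*23**2 = 37840 - 1/2*529 = 37840 - 529/2 = 75151/2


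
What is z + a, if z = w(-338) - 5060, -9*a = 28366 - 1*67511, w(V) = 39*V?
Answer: -125033/9 ≈ -13893.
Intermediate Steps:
a = 39145/9 (a = -(28366 - 1*67511)/9 = -(28366 - 67511)/9 = -1/9*(-39145) = 39145/9 ≈ 4349.4)
z = -18242 (z = 39*(-338) - 5060 = -13182 - 5060 = -18242)
z + a = -18242 + 39145/9 = -125033/9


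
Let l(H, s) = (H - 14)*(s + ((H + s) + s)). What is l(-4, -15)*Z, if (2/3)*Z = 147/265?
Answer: 194481/265 ≈ 733.89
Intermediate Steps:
Z = 441/530 (Z = 3*(147/265)/2 = 3*(147*(1/265))/2 = (3/2)*(147/265) = 441/530 ≈ 0.83208)
l(H, s) = (-14 + H)*(H + 3*s) (l(H, s) = (-14 + H)*(s + (H + 2*s)) = (-14 + H)*(H + 3*s))
l(-4, -15)*Z = ((-4)**2 - 42*(-15) - 14*(-4) + 3*(-4)*(-15))*(441/530) = (16 + 630 + 56 + 180)*(441/530) = 882*(441/530) = 194481/265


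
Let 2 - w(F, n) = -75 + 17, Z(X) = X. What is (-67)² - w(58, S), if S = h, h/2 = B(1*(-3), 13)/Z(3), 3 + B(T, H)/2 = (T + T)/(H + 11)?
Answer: 4429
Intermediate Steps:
B(T, H) = -6 + 4*T/(11 + H) (B(T, H) = -6 + 2*((T + T)/(H + 11)) = -6 + 2*((2*T)/(11 + H)) = -6 + 2*(2*T/(11 + H)) = -6 + 4*T/(11 + H))
h = -13/3 (h = 2*((2*(-33 - 3*13 + 2*(1*(-3)))/(11 + 13))/3) = 2*((2*(-33 - 39 + 2*(-3))/24)*(⅓)) = 2*((2*(1/24)*(-33 - 39 - 6))*(⅓)) = 2*((2*(1/24)*(-78))*(⅓)) = 2*(-13/2*⅓) = 2*(-13/6) = -13/3 ≈ -4.3333)
S = -13/3 ≈ -4.3333
w(F, n) = 60 (w(F, n) = 2 - (-75 + 17) = 2 - 1*(-58) = 2 + 58 = 60)
(-67)² - w(58, S) = (-67)² - 1*60 = 4489 - 60 = 4429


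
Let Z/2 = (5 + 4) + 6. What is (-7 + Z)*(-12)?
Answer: -276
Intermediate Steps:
Z = 30 (Z = 2*((5 + 4) + 6) = 2*(9 + 6) = 2*15 = 30)
(-7 + Z)*(-12) = (-7 + 30)*(-12) = 23*(-12) = -276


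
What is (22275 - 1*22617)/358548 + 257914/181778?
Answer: 7701031733/5431344862 ≈ 1.4179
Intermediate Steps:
(22275 - 1*22617)/358548 + 257914/181778 = (22275 - 22617)*(1/358548) + 257914*(1/181778) = -342*1/358548 + 128957/90889 = -57/59758 + 128957/90889 = 7701031733/5431344862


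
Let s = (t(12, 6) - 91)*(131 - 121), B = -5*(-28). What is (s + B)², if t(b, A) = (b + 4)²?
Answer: 3204100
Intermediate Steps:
t(b, A) = (4 + b)²
B = 140
s = 1650 (s = ((4 + 12)² - 91)*(131 - 121) = (16² - 91)*10 = (256 - 91)*10 = 165*10 = 1650)
(s + B)² = (1650 + 140)² = 1790² = 3204100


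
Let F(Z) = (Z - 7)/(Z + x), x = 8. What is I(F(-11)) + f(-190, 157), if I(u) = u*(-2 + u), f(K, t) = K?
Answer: -166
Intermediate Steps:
F(Z) = (-7 + Z)/(8 + Z) (F(Z) = (Z - 7)/(Z + 8) = (-7 + Z)/(8 + Z))
I(F(-11)) + f(-190, 157) = ((-7 - 11)/(8 - 11))*(-2 + (-7 - 11)/(8 - 11)) - 190 = (-18/(-3))*(-2 - 18/(-3)) - 190 = (-⅓*(-18))*(-2 - ⅓*(-18)) - 190 = 6*(-2 + 6) - 190 = 6*4 - 190 = 24 - 190 = -166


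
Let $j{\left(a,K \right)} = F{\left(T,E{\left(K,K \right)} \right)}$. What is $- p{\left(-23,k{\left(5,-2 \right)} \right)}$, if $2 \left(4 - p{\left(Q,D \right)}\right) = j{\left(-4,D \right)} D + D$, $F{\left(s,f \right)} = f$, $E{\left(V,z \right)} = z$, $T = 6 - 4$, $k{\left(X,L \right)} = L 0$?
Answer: $-4$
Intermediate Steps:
$k{\left(X,L \right)} = 0$
$T = 2$
$j{\left(a,K \right)} = K$
$p{\left(Q,D \right)} = 4 - \frac{D}{2} - \frac{D^{2}}{2}$ ($p{\left(Q,D \right)} = 4 - \frac{D D + D}{2} = 4 - \frac{D^{2} + D}{2} = 4 - \frac{D + D^{2}}{2} = 4 - \left(\frac{D}{2} + \frac{D^{2}}{2}\right) = 4 - \frac{D}{2} - \frac{D^{2}}{2}$)
$- p{\left(-23,k{\left(5,-2 \right)} \right)} = - (4 - 0 - \frac{0^{2}}{2}) = - (4 + 0 - 0) = - (4 + 0 + 0) = \left(-1\right) 4 = -4$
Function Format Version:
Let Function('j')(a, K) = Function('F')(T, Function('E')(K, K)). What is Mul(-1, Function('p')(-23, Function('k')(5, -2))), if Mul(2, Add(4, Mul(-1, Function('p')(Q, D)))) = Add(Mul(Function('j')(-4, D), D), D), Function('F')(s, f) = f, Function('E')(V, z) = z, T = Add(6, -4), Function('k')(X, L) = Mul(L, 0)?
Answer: -4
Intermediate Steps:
Function('k')(X, L) = 0
T = 2
Function('j')(a, K) = K
Function('p')(Q, D) = Add(4, Mul(Rational(-1, 2), D), Mul(Rational(-1, 2), Pow(D, 2))) (Function('p')(Q, D) = Add(4, Mul(Rational(-1, 2), Add(Mul(D, D), D))) = Add(4, Mul(Rational(-1, 2), Add(Pow(D, 2), D))) = Add(4, Mul(Rational(-1, 2), Add(D, Pow(D, 2)))) = Add(4, Add(Mul(Rational(-1, 2), D), Mul(Rational(-1, 2), Pow(D, 2)))) = Add(4, Mul(Rational(-1, 2), D), Mul(Rational(-1, 2), Pow(D, 2))))
Mul(-1, Function('p')(-23, Function('k')(5, -2))) = Mul(-1, Add(4, Mul(Rational(-1, 2), 0), Mul(Rational(-1, 2), Pow(0, 2)))) = Mul(-1, Add(4, 0, Mul(Rational(-1, 2), 0))) = Mul(-1, Add(4, 0, 0)) = Mul(-1, 4) = -4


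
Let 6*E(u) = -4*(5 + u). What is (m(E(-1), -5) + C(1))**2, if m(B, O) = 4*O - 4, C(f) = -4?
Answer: 784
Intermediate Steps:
E(u) = -10/3 - 2*u/3 (E(u) = (-4*(5 + u))/6 = (-20 - 4*u)/6 = -10/3 - 2*u/3)
m(B, O) = -4 + 4*O
(m(E(-1), -5) + C(1))**2 = ((-4 + 4*(-5)) - 4)**2 = ((-4 - 20) - 4)**2 = (-24 - 4)**2 = (-28)**2 = 784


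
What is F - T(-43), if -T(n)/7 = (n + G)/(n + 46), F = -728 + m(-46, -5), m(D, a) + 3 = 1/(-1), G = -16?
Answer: -2609/3 ≈ -869.67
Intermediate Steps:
m(D, a) = -4 (m(D, a) = -3 + 1/(-1) = -3 - 1 = -4)
F = -732 (F = -728 - 4 = -732)
T(n) = -7*(-16 + n)/(46 + n) (T(n) = -7*(n - 16)/(n + 46) = -7*(-16 + n)/(46 + n))
F - T(-43) = -732 - 7*(16 - 1*(-43))/(46 - 43) = -732 - 7*(16 + 43)/3 = -732 - 7*59/3 = -732 - 1*413/3 = -732 - 413/3 = -2609/3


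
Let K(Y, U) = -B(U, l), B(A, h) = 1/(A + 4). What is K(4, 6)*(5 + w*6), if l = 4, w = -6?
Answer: 31/10 ≈ 3.1000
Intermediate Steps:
B(A, h) = 1/(4 + A)
K(Y, U) = -1/(4 + U)
K(4, 6)*(5 + w*6) = (-1/(4 + 6))*(5 - 6*6) = (-1/10)*(5 - 36) = -1*1/10*(-31) = -1/10*(-31) = 31/10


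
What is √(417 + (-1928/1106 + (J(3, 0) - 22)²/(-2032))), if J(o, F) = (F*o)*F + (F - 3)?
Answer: √32747083061329/280924 ≈ 20.370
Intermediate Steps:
J(o, F) = -3 + F + o*F² (J(o, F) = o*F² + (-3 + F) = -3 + F + o*F²)
√(417 + (-1928/1106 + (J(3, 0) - 22)²/(-2032))) = √(417 + (-1928/1106 + ((-3 + 0 + 3*0²) - 22)²/(-2032))) = √(417 + (-1928*1/1106 + ((-3 + 0 + 3*0) - 22)²*(-1/2032))) = √(417 + (-964/553 + ((-3 + 0 + 0) - 22)²*(-1/2032))) = √(417 + (-964/553 + (-3 - 22)²*(-1/2032))) = √(417 + (-964/553 + (-25)²*(-1/2032))) = √(417 + (-964/553 + 625*(-1/2032))) = √(417 + (-964/553 - 625/2032)) = √(417 - 2304473/1123696) = √(466276759/1123696) = √32747083061329/280924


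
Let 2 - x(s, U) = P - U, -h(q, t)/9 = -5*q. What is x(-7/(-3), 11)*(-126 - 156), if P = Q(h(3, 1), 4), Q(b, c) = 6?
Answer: -1974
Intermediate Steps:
h(q, t) = 45*q (h(q, t) = -(-45)*q = 45*q)
P = 6
x(s, U) = -4 + U (x(s, U) = 2 - (6 - U) = 2 + (-6 + U) = -4 + U)
x(-7/(-3), 11)*(-126 - 156) = (-4 + 11)*(-126 - 156) = 7*(-282) = -1974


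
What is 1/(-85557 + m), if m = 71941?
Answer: -1/13616 ≈ -7.3443e-5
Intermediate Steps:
1/(-85557 + m) = 1/(-85557 + 71941) = 1/(-13616) = -1/13616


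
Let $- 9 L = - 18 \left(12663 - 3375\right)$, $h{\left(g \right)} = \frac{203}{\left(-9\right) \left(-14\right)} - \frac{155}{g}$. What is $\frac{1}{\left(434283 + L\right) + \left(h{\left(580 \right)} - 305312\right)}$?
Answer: $\frac{1044}{154040471} \approx 6.7774 \cdot 10^{-6}$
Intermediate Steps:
$h{\left(g \right)} = \frac{29}{18} - \frac{155}{g}$ ($h{\left(g \right)} = \frac{203}{126} - \frac{155}{g} = 203 \cdot \frac{1}{126} - \frac{155}{g} = \frac{29}{18} - \frac{155}{g}$)
$L = 18576$ ($L = - \frac{\left(-18\right) \left(12663 - 3375\right)}{9} = - \frac{\left(-18\right) 9288}{9} = \left(- \frac{1}{9}\right) \left(-167184\right) = 18576$)
$\frac{1}{\left(434283 + L\right) + \left(h{\left(580 \right)} - 305312\right)} = \frac{1}{\left(434283 + 18576\right) + \left(\left(\frac{29}{18} - \frac{155}{580}\right) - 305312\right)} = \frac{1}{452859 + \left(\left(\frac{29}{18} - \frac{31}{116}\right) - 305312\right)} = \frac{1}{452859 + \left(\frac{1403}{1044} - 305312\right)} = \frac{1}{452859 - \frac{318744325}{1044}} = \frac{1}{\frac{154040471}{1044}} = \frac{1044}{154040471}$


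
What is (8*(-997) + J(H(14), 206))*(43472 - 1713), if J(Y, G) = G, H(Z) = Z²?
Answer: -324467430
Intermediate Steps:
(8*(-997) + J(H(14), 206))*(43472 - 1713) = (8*(-997) + 206)*(43472 - 1713) = (-7976 + 206)*41759 = -7770*41759 = -324467430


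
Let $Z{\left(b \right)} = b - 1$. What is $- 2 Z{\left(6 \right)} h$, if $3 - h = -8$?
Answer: $-110$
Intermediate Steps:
$h = 11$ ($h = 3 - -8 = 3 + 8 = 11$)
$Z{\left(b \right)} = -1 + b$ ($Z{\left(b \right)} = b - 1 = -1 + b$)
$- 2 Z{\left(6 \right)} h = - 2 \left(-1 + 6\right) 11 = \left(-2\right) 5 \cdot 11 = \left(-10\right) 11 = -110$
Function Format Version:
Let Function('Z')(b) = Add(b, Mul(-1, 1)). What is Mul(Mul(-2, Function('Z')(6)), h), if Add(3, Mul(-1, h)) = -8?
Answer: -110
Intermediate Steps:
h = 11 (h = Add(3, Mul(-1, -8)) = Add(3, 8) = 11)
Function('Z')(b) = Add(-1, b) (Function('Z')(b) = Add(b, -1) = Add(-1, b))
Mul(Mul(-2, Function('Z')(6)), h) = Mul(Mul(-2, Add(-1, 6)), 11) = Mul(Mul(-2, 5), 11) = Mul(-10, 11) = -110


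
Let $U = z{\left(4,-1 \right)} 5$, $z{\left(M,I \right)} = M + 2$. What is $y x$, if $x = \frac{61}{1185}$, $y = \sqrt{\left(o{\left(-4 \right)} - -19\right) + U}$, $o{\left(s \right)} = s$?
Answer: $\frac{61 \sqrt{5}}{395} \approx 0.34532$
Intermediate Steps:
$z{\left(M,I \right)} = 2 + M$
$U = 30$ ($U = \left(2 + 4\right) 5 = 6 \cdot 5 = 30$)
$y = 3 \sqrt{5}$ ($y = \sqrt{\left(-4 - -19\right) + 30} = \sqrt{\left(-4 + 19\right) + 30} = \sqrt{15 + 30} = \sqrt{45} = 3 \sqrt{5} \approx 6.7082$)
$x = \frac{61}{1185}$ ($x = 61 \cdot \frac{1}{1185} = \frac{61}{1185} \approx 0.051477$)
$y x = 3 \sqrt{5} \cdot \frac{61}{1185} = \frac{61 \sqrt{5}}{395}$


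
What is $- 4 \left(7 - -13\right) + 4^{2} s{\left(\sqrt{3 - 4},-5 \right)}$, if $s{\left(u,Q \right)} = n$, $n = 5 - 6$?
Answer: $-96$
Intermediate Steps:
$n = -1$ ($n = 5 - 6 = -1$)
$s{\left(u,Q \right)} = -1$
$- 4 \left(7 - -13\right) + 4^{2} s{\left(\sqrt{3 - 4},-5 \right)} = - 4 \left(7 - -13\right) + 4^{2} \left(-1\right) = - 4 \left(7 + 13\right) + 16 \left(-1\right) = \left(-4\right) 20 - 16 = -80 - 16 = -96$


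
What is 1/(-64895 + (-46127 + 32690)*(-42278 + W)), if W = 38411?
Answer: 1/51895984 ≈ 1.9269e-8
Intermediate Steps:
1/(-64895 + (-46127 + 32690)*(-42278 + W)) = 1/(-64895 + (-46127 + 32690)*(-42278 + 38411)) = 1/(-64895 - 13437*(-3867)) = 1/(-64895 + 51960879) = 1/51895984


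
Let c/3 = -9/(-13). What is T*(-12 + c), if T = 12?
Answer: -1548/13 ≈ -119.08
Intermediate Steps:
c = 27/13 (c = 3*(-9/(-13)) = 3*(-9*(-1/13)) = 3*(9/13) = 27/13 ≈ 2.0769)
T*(-12 + c) = 12*(-12 + 27/13) = 12*(-129/13) = -1548/13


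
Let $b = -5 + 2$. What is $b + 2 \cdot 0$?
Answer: $-3$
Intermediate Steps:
$b = -3$
$b + 2 \cdot 0 = -3 + 2 \cdot 0 = -3 + 0 = -3$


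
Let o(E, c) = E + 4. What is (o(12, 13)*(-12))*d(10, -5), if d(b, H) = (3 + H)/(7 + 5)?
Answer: 32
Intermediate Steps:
o(E, c) = 4 + E
d(b, H) = ¼ + H/12 (d(b, H) = (3 + H)/12 = (3 + H)*(1/12) = ¼ + H/12)
(o(12, 13)*(-12))*d(10, -5) = ((4 + 12)*(-12))*(¼ + (1/12)*(-5)) = (16*(-12))*(¼ - 5/12) = -192*(-⅙) = 32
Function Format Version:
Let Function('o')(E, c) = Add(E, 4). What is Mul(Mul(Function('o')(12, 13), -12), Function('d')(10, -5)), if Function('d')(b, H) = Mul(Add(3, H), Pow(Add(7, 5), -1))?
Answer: 32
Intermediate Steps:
Function('o')(E, c) = Add(4, E)
Function('d')(b, H) = Add(Rational(1, 4), Mul(Rational(1, 12), H)) (Function('d')(b, H) = Mul(Add(3, H), Pow(12, -1)) = Mul(Add(3, H), Rational(1, 12)) = Add(Rational(1, 4), Mul(Rational(1, 12), H)))
Mul(Mul(Function('o')(12, 13), -12), Function('d')(10, -5)) = Mul(Mul(Add(4, 12), -12), Add(Rational(1, 4), Mul(Rational(1, 12), -5))) = Mul(Mul(16, -12), Add(Rational(1, 4), Rational(-5, 12))) = Mul(-192, Rational(-1, 6)) = 32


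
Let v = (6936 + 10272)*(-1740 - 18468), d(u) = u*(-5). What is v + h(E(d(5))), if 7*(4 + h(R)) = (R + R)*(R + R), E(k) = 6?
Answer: -2434174732/7 ≈ -3.4774e+8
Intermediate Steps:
d(u) = -5*u
h(R) = -4 + 4*R²/7 (h(R) = -4 + ((R + R)*(R + R))/7 = -4 + ((2*R)*(2*R))/7 = -4 + (4*R²)/7 = -4 + 4*R²/7)
v = -347739264 (v = 17208*(-20208) = -347739264)
v + h(E(d(5))) = -347739264 + (-4 + (4/7)*6²) = -347739264 + (-4 + (4/7)*36) = -347739264 + (-4 + 144/7) = -347739264 + 116/7 = -2434174732/7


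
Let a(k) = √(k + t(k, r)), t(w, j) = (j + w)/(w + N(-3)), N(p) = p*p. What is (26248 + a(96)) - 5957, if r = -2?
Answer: 20291 + √1068270/105 ≈ 20301.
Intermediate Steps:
N(p) = p²
t(w, j) = (j + w)/(9 + w) (t(w, j) = (j + w)/(w + (-3)²) = (j + w)/(w + 9) = (j + w)/(9 + w))
a(k) = √(k + (-2 + k)/(9 + k))
(26248 + a(96)) - 5957 = (26248 + √((-2 + 96 + 96*(9 + 96))/(9 + 96))) - 5957 = (26248 + √((-2 + 96 + 96*105)/105)) - 5957 = (26248 + √((-2 + 96 + 10080)/105)) - 5957 = (26248 + √((1/105)*10174)) - 5957 = (26248 + √(10174/105)) - 5957 = (26248 + √1068270/105) - 5957 = 20291 + √1068270/105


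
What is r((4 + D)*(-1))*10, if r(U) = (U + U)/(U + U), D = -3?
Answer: 10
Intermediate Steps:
r(U) = 1 (r(U) = (2*U)/((2*U)) = (2*U)*(1/(2*U)) = 1)
r((4 + D)*(-1))*10 = 1*10 = 10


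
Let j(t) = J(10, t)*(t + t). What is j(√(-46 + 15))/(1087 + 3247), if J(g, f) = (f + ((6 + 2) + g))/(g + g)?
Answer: -31/43340 + 9*I*√31/21670 ≈ -0.00071527 + 0.0023124*I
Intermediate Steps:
J(g, f) = (8 + f + g)/(2*g) (J(g, f) = (f + (8 + g))/((2*g)) = (8 + f + g)*(1/(2*g)) = (8 + f + g)/(2*g))
j(t) = 2*t*(9/10 + t/20) (j(t) = ((½)*(8 + t + 10)/10)*(t + t) = ((½)*(⅒)*(18 + t))*(2*t) = (9/10 + t/20)*(2*t) = 2*t*(9/10 + t/20))
j(√(-46 + 15))/(1087 + 3247) = (√(-46 + 15)*(18 + √(-46 + 15))/10)/(1087 + 3247) = (√(-31)*(18 + √(-31))/10)/4334 = ((I*√31)*(18 + I*√31)/10)*(1/4334) = (I*√31*(18 + I*√31)/10)*(1/4334) = I*√31*(18 + I*√31)/43340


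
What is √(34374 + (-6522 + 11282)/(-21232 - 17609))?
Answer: √428572163454/3531 ≈ 185.40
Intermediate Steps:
√(34374 + (-6522 + 11282)/(-21232 - 17609)) = √(34374 + 4760/(-38841)) = √(34374 + 4760*(-1/38841)) = √(34374 - 4760/38841) = √(1335115774/38841) = √428572163454/3531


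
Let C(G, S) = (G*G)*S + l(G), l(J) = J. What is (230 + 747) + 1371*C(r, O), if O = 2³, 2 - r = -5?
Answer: 548006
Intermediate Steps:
r = 7 (r = 2 - 1*(-5) = 2 + 5 = 7)
O = 8
C(G, S) = G + S*G² (C(G, S) = (G*G)*S + G = G²*S + G = S*G² + G = G + S*G²)
(230 + 747) + 1371*C(r, O) = (230 + 747) + 1371*(7*(1 + 7*8)) = 977 + 1371*(7*(1 + 56)) = 977 + 1371*(7*57) = 977 + 1371*399 = 977 + 547029 = 548006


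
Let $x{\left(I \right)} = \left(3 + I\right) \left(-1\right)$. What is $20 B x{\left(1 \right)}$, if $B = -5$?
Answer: $400$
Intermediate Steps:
$x{\left(I \right)} = -3 - I$
$20 B x{\left(1 \right)} = 20 \left(-5\right) \left(-3 - 1\right) = - 100 \left(-3 - 1\right) = \left(-100\right) \left(-4\right) = 400$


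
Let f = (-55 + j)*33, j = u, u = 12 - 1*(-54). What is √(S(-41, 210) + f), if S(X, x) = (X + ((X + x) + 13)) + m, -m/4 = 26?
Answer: 20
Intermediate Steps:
m = -104 (m = -4*26 = -104)
u = 66 (u = 12 + 54 = 66)
j = 66
f = 363 (f = (-55 + 66)*33 = 11*33 = 363)
S(X, x) = -91 + x + 2*X (S(X, x) = (X + ((X + x) + 13)) - 104 = (X + (13 + X + x)) - 104 = (13 + x + 2*X) - 104 = -91 + x + 2*X)
√(S(-41, 210) + f) = √((-91 + 210 + 2*(-41)) + 363) = √((-91 + 210 - 82) + 363) = √(37 + 363) = √400 = 20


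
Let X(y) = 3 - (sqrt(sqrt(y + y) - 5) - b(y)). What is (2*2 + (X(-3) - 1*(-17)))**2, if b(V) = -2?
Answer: (22 - sqrt(-5 + I*sqrt(6)))**2 ≈ 455.56 - 98.692*I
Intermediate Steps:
X(y) = 1 - sqrt(-5 + sqrt(2)*sqrt(y)) (X(y) = 3 - (sqrt(sqrt(y + y) - 5) - 1*(-2)) = 3 - (sqrt(sqrt(2*y) - 5) + 2) = 3 - (sqrt(sqrt(2)*sqrt(y) - 5) + 2) = 3 - (sqrt(-5 + sqrt(2)*sqrt(y)) + 2) = 3 - (2 + sqrt(-5 + sqrt(2)*sqrt(y))) = 3 + (-2 - sqrt(-5 + sqrt(2)*sqrt(y))) = 1 - sqrt(-5 + sqrt(2)*sqrt(y)))
(2*2 + (X(-3) - 1*(-17)))**2 = (2*2 + ((1 - sqrt(-5 + sqrt(2)*sqrt(-3))) - 1*(-17)))**2 = (4 + ((1 - sqrt(-5 + sqrt(2)*(I*sqrt(3)))) + 17))**2 = (4 + ((1 - sqrt(-5 + I*sqrt(6))) + 17))**2 = (4 + (18 - sqrt(-5 + I*sqrt(6))))**2 = (22 - sqrt(-5 + I*sqrt(6)))**2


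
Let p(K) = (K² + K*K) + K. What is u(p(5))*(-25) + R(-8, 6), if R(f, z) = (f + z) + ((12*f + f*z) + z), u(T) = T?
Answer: -1515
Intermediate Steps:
p(K) = K + 2*K² (p(K) = (K² + K²) + K = 2*K² + K = K + 2*K²)
R(f, z) = 2*z + 13*f + f*z (R(f, z) = (f + z) + (z + 12*f + f*z) = 2*z + 13*f + f*z)
u(p(5))*(-25) + R(-8, 6) = (5*(1 + 2*5))*(-25) + (2*6 + 13*(-8) - 8*6) = (5*(1 + 10))*(-25) + (12 - 104 - 48) = (5*11)*(-25) - 140 = 55*(-25) - 140 = -1375 - 140 = -1515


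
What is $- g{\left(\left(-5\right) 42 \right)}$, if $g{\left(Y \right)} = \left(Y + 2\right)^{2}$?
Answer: $-43264$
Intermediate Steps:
$g{\left(Y \right)} = \left(2 + Y\right)^{2}$
$- g{\left(\left(-5\right) 42 \right)} = - \left(2 - 210\right)^{2} = - \left(-208\right)^{2} = \left(-1\right) 43264 = -43264$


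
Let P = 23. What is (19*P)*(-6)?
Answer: -2622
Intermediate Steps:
(19*P)*(-6) = (19*23)*(-6) = 437*(-6) = -2622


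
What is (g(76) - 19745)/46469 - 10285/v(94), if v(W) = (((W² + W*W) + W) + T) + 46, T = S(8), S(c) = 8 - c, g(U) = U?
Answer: -828277893/827705828 ≈ -1.0007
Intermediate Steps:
T = 0 (T = 8 - 1*8 = 8 - 8 = 0)
v(W) = 46 + W + 2*W² (v(W) = (((W² + W*W) + W) + 0) + 46 = (((W² + W²) + W) + 0) + 46 = ((2*W² + W) + 0) + 46 = ((W + 2*W²) + 0) + 46 = (W + 2*W²) + 46 = 46 + W + 2*W²)
(g(76) - 19745)/46469 - 10285/v(94) = (76 - 19745)/46469 - 10285/(46 + 94 + 2*94²) = -19669*1/46469 - 10285/(46 + 94 + 2*8836) = -19669/46469 - 10285/(46 + 94 + 17672) = -19669/46469 - 10285/17812 = -828277893/827705828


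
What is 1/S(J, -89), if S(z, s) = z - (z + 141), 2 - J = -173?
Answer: -1/141 ≈ -0.0070922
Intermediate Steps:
J = 175 (J = 2 - 1*(-173) = 2 + 173 = 175)
S(z, s) = -141 (S(z, s) = z - (141 + z) = z + (-141 - z) = -141)
1/S(J, -89) = 1/(-141) = -1/141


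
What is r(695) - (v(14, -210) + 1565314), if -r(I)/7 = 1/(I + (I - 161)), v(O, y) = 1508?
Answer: -1925624245/1229 ≈ -1.5668e+6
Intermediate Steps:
r(I) = -7/(-161 + 2*I) (r(I) = -7/(I + (I - 161)) = -7/(I + (-161 + I)) = -7/(-161 + 2*I))
r(695) - (v(14, -210) + 1565314) = -7/(-161 + 2*695) - (1508 + 1565314) = -7/(-161 + 1390) - 1*1566822 = -7/1229 - 1566822 = -1925624245/1229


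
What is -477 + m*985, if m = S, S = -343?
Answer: -338332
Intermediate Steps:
m = -343
-477 + m*985 = -477 - 343*985 = -477 - 337855 = -338332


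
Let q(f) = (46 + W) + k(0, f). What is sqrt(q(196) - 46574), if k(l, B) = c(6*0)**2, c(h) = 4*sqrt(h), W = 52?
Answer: 6*I*sqrt(1291) ≈ 215.58*I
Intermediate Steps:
k(l, B) = 0 (k(l, B) = (4*sqrt(6*0))**2 = (4*sqrt(0))**2 = (4*0)**2 = 0**2 = 0)
q(f) = 98 (q(f) = (46 + 52) + 0 = 98 + 0 = 98)
sqrt(q(196) - 46574) = sqrt(98 - 46574) = sqrt(-46476) = 6*I*sqrt(1291)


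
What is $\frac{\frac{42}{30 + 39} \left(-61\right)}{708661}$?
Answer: $- \frac{854}{16299203} \approx -5.2395 \cdot 10^{-5}$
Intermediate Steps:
$\frac{\frac{42}{30 + 39} \left(-61\right)}{708661} = \frac{42}{69} \left(-61\right) \frac{1}{708661} = 42 \cdot \frac{1}{69} \left(-61\right) \frac{1}{708661} = \frac{14}{23} \left(-61\right) \frac{1}{708661} = \left(- \frac{854}{23}\right) \frac{1}{708661} = - \frac{854}{16299203}$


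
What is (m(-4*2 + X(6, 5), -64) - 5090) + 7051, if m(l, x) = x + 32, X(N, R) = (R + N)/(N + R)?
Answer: 1929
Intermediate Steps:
X(N, R) = 1 (X(N, R) = (N + R)/(N + R) = 1)
m(l, x) = 32 + x
(m(-4*2 + X(6, 5), -64) - 5090) + 7051 = ((32 - 64) - 5090) + 7051 = (-32 - 5090) + 7051 = -5122 + 7051 = 1929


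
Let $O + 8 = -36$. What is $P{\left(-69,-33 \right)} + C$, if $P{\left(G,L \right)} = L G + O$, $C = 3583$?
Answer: $5816$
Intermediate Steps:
$O = -44$ ($O = -8 - 36 = -44$)
$P{\left(G,L \right)} = -44 + G L$ ($P{\left(G,L \right)} = L G - 44 = G L - 44 = -44 + G L$)
$P{\left(-69,-33 \right)} + C = \left(-44 - -2277\right) + 3583 = \left(-44 + 2277\right) + 3583 = 2233 + 3583 = 5816$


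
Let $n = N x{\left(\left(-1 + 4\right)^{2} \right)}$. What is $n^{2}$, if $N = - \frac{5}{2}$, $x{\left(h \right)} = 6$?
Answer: $225$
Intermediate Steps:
$N = - \frac{5}{2}$ ($N = \left(-5\right) \frac{1}{2} = - \frac{5}{2} \approx -2.5$)
$n = -15$ ($n = \left(- \frac{5}{2}\right) 6 = -15$)
$n^{2} = \left(-15\right)^{2} = 225$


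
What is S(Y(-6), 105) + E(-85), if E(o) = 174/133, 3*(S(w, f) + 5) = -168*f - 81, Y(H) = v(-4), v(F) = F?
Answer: -786122/133 ≈ -5910.7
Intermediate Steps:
Y(H) = -4
S(w, f) = -32 - 56*f (S(w, f) = -5 + (-168*f - 81)/3 = -5 + (-81 - 168*f)/3 = -5 + (-27 - 56*f) = -32 - 56*f)
E(o) = 174/133 (E(o) = 174*(1/133) = 174/133)
S(Y(-6), 105) + E(-85) = (-32 - 56*105) + 174/133 = (-32 - 5880) + 174/133 = -5912 + 174/133 = -786122/133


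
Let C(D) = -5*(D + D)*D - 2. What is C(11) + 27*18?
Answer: -726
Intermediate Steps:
C(D) = -2 - 10*D² (C(D) = -5*2*D*D - 2 = -10*D² - 2 = -2 - 10*D²)
C(11) + 27*18 = (-2 - 10*11²) + 27*18 = (-2 - 10*121) + 486 = (-2 - 1210) + 486 = -1212 + 486 = -726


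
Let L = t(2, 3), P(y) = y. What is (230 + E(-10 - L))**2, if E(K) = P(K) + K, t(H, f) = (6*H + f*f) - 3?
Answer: 30276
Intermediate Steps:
t(H, f) = -3 + f**2 + 6*H (t(H, f) = (6*H + f**2) - 3 = (f**2 + 6*H) - 3 = -3 + f**2 + 6*H)
L = 18 (L = -3 + 3**2 + 6*2 = -3 + 9 + 12 = 18)
E(K) = 2*K (E(K) = K + K = 2*K)
(230 + E(-10 - L))**2 = (230 + 2*(-10 - 1*18))**2 = (230 + 2*(-10 - 18))**2 = (230 + 2*(-28))**2 = (230 - 56)**2 = 174**2 = 30276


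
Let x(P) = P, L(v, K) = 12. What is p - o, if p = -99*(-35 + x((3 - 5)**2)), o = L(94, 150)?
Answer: 3057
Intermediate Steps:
o = 12
p = 3069 (p = -99*(-35 + (3 - 5)**2) = -99*(-35 + (-2)**2) = -99*(-35 + 4) = -99*(-31) = 3069)
p - o = 3069 - 1*12 = 3069 - 12 = 3057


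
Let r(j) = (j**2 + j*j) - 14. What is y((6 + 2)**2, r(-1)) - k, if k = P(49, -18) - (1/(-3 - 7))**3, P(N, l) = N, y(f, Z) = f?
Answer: 14999/1000 ≈ 14.999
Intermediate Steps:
r(j) = -14 + 2*j**2 (r(j) = (j**2 + j**2) - 14 = 2*j**2 - 14 = -14 + 2*j**2)
k = 49001/1000 (k = 49 - (1/(-3 - 7))**3 = 49 - (1/(-10))**3 = 49 - (-1/10)**3 = 49 - 1*(-1/1000) = 49 + 1/1000 = 49001/1000 ≈ 49.001)
y((6 + 2)**2, r(-1)) - k = (6 + 2)**2 - 1*49001/1000 = 8**2 - 49001/1000 = 64 - 49001/1000 = 14999/1000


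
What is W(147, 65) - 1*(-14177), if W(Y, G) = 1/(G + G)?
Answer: 1843011/130 ≈ 14177.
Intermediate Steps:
W(Y, G) = 1/(2*G)
W(147, 65) - 1*(-14177) = (½)/65 - 1*(-14177) = (½)*(1/65) + 14177 = 1/130 + 14177 = 1843011/130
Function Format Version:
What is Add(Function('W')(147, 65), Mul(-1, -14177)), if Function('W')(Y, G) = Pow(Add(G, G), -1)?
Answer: Rational(1843011, 130) ≈ 14177.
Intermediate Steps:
Function('W')(Y, G) = Mul(Rational(1, 2), Pow(G, -1)) (Function('W')(Y, G) = Pow(Mul(2, G), -1) = Mul(Rational(1, 2), Pow(G, -1)))
Add(Function('W')(147, 65), Mul(-1, -14177)) = Add(Mul(Rational(1, 2), Pow(65, -1)), Mul(-1, -14177)) = Add(Mul(Rational(1, 2), Rational(1, 65)), 14177) = Add(Rational(1, 130), 14177) = Rational(1843011, 130)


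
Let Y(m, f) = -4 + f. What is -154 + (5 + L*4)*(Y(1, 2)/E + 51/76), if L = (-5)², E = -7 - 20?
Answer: -51821/684 ≈ -75.762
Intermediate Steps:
E = -27
L = 25
-154 + (5 + L*4)*(Y(1, 2)/E + 51/76) = -154 + (5 + 25*4)*((-4 + 2)/(-27) + 51/76) = -154 + (5 + 100)*(-2*(-1/27) + 51*(1/76)) = -154 + 105*(2/27 + 51/76) = -154 + 105*(1529/2052) = -154 + 53515/684 = -51821/684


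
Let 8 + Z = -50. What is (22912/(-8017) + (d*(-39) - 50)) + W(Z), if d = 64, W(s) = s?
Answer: -20899180/8017 ≈ -2606.9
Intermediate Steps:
Z = -58 (Z = -8 - 50 = -58)
(22912/(-8017) + (d*(-39) - 50)) + W(Z) = (22912/(-8017) + (64*(-39) - 50)) - 58 = (22912*(-1/8017) + (-2496 - 50)) - 58 = (-22912/8017 - 2546) - 58 = -20434194/8017 - 58 = -20899180/8017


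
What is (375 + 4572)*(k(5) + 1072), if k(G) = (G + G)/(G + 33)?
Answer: 100785231/19 ≈ 5.3045e+6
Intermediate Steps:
k(G) = 2*G/(33 + G) (k(G) = (2*G)/(33 + G) = 2*G/(33 + G))
(375 + 4572)*(k(5) + 1072) = (375 + 4572)*(2*5/(33 + 5) + 1072) = 4947*(2*5/38 + 1072) = 4947*(2*5*(1/38) + 1072) = 4947*(5/19 + 1072) = 4947*(20373/19) = 100785231/19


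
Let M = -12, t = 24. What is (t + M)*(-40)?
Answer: -480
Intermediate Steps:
(t + M)*(-40) = (24 - 12)*(-40) = 12*(-40) = -480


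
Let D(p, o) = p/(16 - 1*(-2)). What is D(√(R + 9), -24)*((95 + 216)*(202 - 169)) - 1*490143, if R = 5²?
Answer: -490143 + 3421*√34/6 ≈ -4.8682e+5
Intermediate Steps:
R = 25
D(p, o) = p/18 (D(p, o) = p/(16 + 2) = p/18)
D(√(R + 9), -24)*((95 + 216)*(202 - 169)) - 1*490143 = (√(25 + 9)/18)*((95 + 216)*(202 - 169)) - 1*490143 = (√34/18)*(311*33) - 490143 = (√34/18)*10263 - 490143 = 3421*√34/6 - 490143 = -490143 + 3421*√34/6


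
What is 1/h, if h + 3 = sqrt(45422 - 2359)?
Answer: 3/43054 + sqrt(43063)/43054 ≈ 0.0048896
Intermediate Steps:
h = -3 + sqrt(43063) (h = -3 + sqrt(45422 - 2359) = -3 + sqrt(43063) ≈ 204.52)
1/h = 1/(-3 + sqrt(43063))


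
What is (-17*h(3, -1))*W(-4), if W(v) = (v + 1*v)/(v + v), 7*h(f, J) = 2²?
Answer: -68/7 ≈ -9.7143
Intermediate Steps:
h(f, J) = 4/7 (h(f, J) = (⅐)*2² = (⅐)*4 = 4/7)
W(v) = 1 (W(v) = (v + v)/((2*v)) = (2*v)*(1/(2*v)) = 1)
(-17*h(3, -1))*W(-4) = -17*4/7*1 = -68/7*1 = -68/7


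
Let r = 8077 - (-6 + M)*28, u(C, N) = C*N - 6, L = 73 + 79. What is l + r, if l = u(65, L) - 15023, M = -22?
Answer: 3712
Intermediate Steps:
L = 152
u(C, N) = -6 + C*N
r = 8861 (r = 8077 - (-6 - 22)*28 = 8077 - (-28)*28 = 8077 - 1*(-784) = 8077 + 784 = 8861)
l = -5149 (l = (-6 + 65*152) - 15023 = (-6 + 9880) - 15023 = 9874 - 15023 = -5149)
l + r = -5149 + 8861 = 3712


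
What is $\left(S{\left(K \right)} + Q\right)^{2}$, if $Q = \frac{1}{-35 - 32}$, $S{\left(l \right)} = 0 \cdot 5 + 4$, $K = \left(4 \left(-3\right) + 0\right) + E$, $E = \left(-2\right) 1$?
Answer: $\frac{71289}{4489} \approx 15.881$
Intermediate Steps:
$E = -2$
$K = -14$ ($K = \left(4 \left(-3\right) + 0\right) - 2 = \left(-12 + 0\right) - 2 = -12 - 2 = -14$)
$S{\left(l \right)} = 4$ ($S{\left(l \right)} = 0 + 4 = 4$)
$Q = - \frac{1}{67}$ ($Q = \frac{1}{-67} = - \frac{1}{67} \approx -0.014925$)
$\left(S{\left(K \right)} + Q\right)^{2} = \left(4 - \frac{1}{67}\right)^{2} = \left(\frac{267}{67}\right)^{2} = \frac{71289}{4489}$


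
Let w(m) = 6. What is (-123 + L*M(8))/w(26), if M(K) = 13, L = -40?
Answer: -643/6 ≈ -107.17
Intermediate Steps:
(-123 + L*M(8))/w(26) = (-123 - 40*13)/6 = (-123 - 520)*(⅙) = -643*⅙ = -643/6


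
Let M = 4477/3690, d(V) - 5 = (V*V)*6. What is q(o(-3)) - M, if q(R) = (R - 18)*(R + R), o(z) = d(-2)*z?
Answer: 67411823/3690 ≈ 18269.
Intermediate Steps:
d(V) = 5 + 6*V² (d(V) = 5 + (V*V)*6 = 5 + V²*6 = 5 + 6*V²)
M = 4477/3690 (M = 4477*(1/3690) = 4477/3690 ≈ 1.2133)
o(z) = 29*z (o(z) = (5 + 6*(-2)²)*z = (5 + 6*4)*z = (5 + 24)*z = 29*z)
q(R) = 2*R*(-18 + R) (q(R) = (-18 + R)*(2*R) = 2*R*(-18 + R))
q(o(-3)) - M = 2*(29*(-3))*(-18 + 29*(-3)) - 1*4477/3690 = 2*(-87)*(-18 - 87) - 4477/3690 = 2*(-87)*(-105) - 4477/3690 = 18270 - 4477/3690 = 67411823/3690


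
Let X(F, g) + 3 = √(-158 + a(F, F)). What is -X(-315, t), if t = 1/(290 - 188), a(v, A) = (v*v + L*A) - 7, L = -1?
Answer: 3 - 25*√159 ≈ -312.24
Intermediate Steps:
a(v, A) = -7 + v² - A (a(v, A) = (v*v - A) - 7 = (v² - A) - 7 = -7 + v² - A)
t = 1/102 ≈ 0.0098039
X(F, g) = -3 + √(-165 + F² - F) (X(F, g) = -3 + √(-158 + (-7 + F² - F)) = -3 + √(-165 + F² - F))
-X(-315, t) = -(-3 + √(-165 + (-315)² - 1*(-315))) = -(-3 + √(-165 + 99225 + 315)) = -(-3 + √99375) = -(-3 + 25*√159) = 3 - 25*√159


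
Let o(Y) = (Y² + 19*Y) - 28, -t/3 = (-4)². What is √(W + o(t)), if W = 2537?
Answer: √3901 ≈ 62.458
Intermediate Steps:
t = -48 (t = -3*(-4)² = -3*16 = -48)
o(Y) = -28 + Y² + 19*Y
√(W + o(t)) = √(2537 + (-28 + (-48)² + 19*(-48))) = √(2537 + (-28 + 2304 - 912)) = √(2537 + 1364) = √3901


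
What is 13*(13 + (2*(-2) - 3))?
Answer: 78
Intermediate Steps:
13*(13 + (2*(-2) - 3)) = 13*(13 + (-4 - 3)) = 13*(13 - 7) = 13*6 = 78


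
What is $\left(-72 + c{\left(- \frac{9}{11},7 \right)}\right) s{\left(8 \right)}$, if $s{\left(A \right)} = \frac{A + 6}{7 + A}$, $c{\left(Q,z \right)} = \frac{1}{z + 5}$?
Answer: $- \frac{6041}{90} \approx -67.122$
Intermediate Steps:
$c{\left(Q,z \right)} = \frac{1}{5 + z}$
$s{\left(A \right)} = \frac{6 + A}{7 + A}$
$\left(-72 + c{\left(- \frac{9}{11},7 \right)}\right) s{\left(8 \right)} = \left(-72 + \frac{1}{5 + 7}\right) \frac{6 + 8}{7 + 8} = \left(-72 + \frac{1}{12}\right) \frac{1}{15} \cdot 14 = \left(- \frac{863}{12}\right) \frac{14}{15} = - \frac{6041}{90}$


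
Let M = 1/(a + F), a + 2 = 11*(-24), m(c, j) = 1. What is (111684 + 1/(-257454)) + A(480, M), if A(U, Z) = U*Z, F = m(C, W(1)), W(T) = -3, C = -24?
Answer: 1523910388771/13645062 ≈ 1.1168e+5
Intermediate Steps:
a = -266 (a = -2 + 11*(-24) = -2 - 264 = -266)
F = 1
M = -1/265 (M = 1/(-266 + 1) = 1/(-265) = -1/265 ≈ -0.0037736)
(111684 + 1/(-257454)) + A(480, M) = (111684 + 1/(-257454)) + 480*(-1/265) = (111684 - 1/257454) - 96/53 = 28753492535/257454 - 96/53 = 1523910388771/13645062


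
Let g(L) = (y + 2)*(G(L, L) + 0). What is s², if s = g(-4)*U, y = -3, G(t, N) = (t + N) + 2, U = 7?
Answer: 1764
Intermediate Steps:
G(t, N) = 2 + N + t (G(t, N) = (N + t) + 2 = 2 + N + t)
g(L) = -2 - 2*L (g(L) = (-3 + 2)*((2 + L + L) + 0) = -((2 + 2*L) + 0) = -(2 + 2*L) = -2 - 2*L)
s = 42 (s = (-2 - 2*(-4))*7 = (-2 + 8)*7 = 6*7 = 42)
s² = 42² = 1764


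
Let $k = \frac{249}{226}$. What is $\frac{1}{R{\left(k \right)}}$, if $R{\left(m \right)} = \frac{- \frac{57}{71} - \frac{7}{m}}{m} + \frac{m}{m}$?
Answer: $- \frac{4402071}{24190319} \approx -0.18198$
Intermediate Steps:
$k = \frac{249}{226}$ ($k = 249 \cdot \frac{1}{226} = \frac{249}{226} \approx 1.1018$)
$R{\left(m \right)} = 1 + \frac{- \frac{57}{71} - \frac{7}{m}}{m}$ ($R{\left(m \right)} = \frac{\left(-57\right) \frac{1}{71} - \frac{7}{m}}{m} + 1 = \frac{- \frac{57}{71} - \frac{7}{m}}{m} + 1 = 1 + \frac{- \frac{57}{71} - \frac{7}{m}}{m}$)
$\frac{1}{R{\left(k \right)}} = \frac{1}{1 - \frac{7}{\frac{62001}{51076}} - \frac{57}{71 \cdot \frac{249}{226}}} = \frac{1}{1 - \frac{357532}{62001} - \frac{4294}{5893}} = \frac{1}{- \frac{24190319}{4402071}} = - \frac{4402071}{24190319}$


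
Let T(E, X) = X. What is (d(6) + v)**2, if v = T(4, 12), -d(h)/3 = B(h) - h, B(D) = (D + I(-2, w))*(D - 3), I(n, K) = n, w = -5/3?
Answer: 36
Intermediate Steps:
w = -5/3 (w = -5*1/3 = -5/3 ≈ -1.6667)
B(D) = (-3 + D)*(-2 + D) (B(D) = (D - 2)*(D - 3) = (-2 + D)*(-3 + D) = (-3 + D)*(-2 + D))
d(h) = -18 - 3*h**2 + 18*h (d(h) = -3*((6 + h**2 - 5*h) - h) = -3*(6 + h**2 - 6*h) = -18 - 3*h**2 + 18*h)
v = 12
(d(6) + v)**2 = ((-18 - 3*6**2 + 18*6) + 12)**2 = ((-18 - 3*36 + 108) + 12)**2 = ((-18 - 108 + 108) + 12)**2 = (-18 + 12)**2 = (-6)**2 = 36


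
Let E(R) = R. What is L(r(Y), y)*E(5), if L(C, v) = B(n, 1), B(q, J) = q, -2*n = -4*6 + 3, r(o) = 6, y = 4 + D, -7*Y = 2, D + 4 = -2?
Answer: 105/2 ≈ 52.500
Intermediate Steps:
D = -6 (D = -4 - 2 = -6)
Y = -2/7 (Y = -⅐*2 = -2/7 ≈ -0.28571)
y = -2 (y = 4 - 6 = -2)
n = 21/2 (n = -(-4*6 + 3)/2 = -(-24 + 3)/2 = -½*(-21) = 21/2 ≈ 10.500)
L(C, v) = 21/2
L(r(Y), y)*E(5) = (21/2)*5 = 105/2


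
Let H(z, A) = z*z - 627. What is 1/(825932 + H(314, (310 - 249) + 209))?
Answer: 1/923901 ≈ 1.0824e-6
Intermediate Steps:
H(z, A) = -627 + z² (H(z, A) = z² - 627 = -627 + z²)
1/(825932 + H(314, (310 - 249) + 209)) = 1/(825932 + (-627 + 314²)) = 1/(825932 + (-627 + 98596)) = 1/(825932 + 97969) = 1/923901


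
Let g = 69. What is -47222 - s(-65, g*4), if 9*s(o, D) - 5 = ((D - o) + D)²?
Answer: -268564/3 ≈ -89521.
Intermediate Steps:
s(o, D) = 5/9 + (-o + 2*D)²/9 (s(o, D) = 5/9 + ((D - o) + D)²/9 = 5/9 + (-o + 2*D)²/9)
-47222 - s(-65, g*4) = -47222 - (5/9 + (-1*(-65) + 2*(69*4))²/9) = -47222 - (5/9 + (65 + 2*276)²/9) = -47222 - (5/9 + (65 + 552)²/9) = -47222 - (5/9 + (⅑)*617²) = -47222 - (5/9 + (⅑)*380689) = -47222 - (5/9 + 380689/9) = -47222 - 1*126898/3 = -47222 - 126898/3 = -268564/3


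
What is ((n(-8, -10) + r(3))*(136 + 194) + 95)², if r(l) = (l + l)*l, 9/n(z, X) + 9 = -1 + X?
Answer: 138603529/4 ≈ 3.4651e+7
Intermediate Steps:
n(z, X) = 9/(-10 + X) (n(z, X) = 9/(-9 + (-1 + X)) = 9/(-10 + X))
r(l) = 2*l² (r(l) = (2*l)*l = 2*l²)
((n(-8, -10) + r(3))*(136 + 194) + 95)² = ((9/(-10 - 10) + 2*3²)*(136 + 194) + 95)² = ((9/(-20) + 2*9)*330 + 95)² = ((9*(-1/20) + 18)*330 + 95)² = ((-9/20 + 18)*330 + 95)² = ((351/20)*330 + 95)² = (11583/2 + 95)² = (11773/2)² = 138603529/4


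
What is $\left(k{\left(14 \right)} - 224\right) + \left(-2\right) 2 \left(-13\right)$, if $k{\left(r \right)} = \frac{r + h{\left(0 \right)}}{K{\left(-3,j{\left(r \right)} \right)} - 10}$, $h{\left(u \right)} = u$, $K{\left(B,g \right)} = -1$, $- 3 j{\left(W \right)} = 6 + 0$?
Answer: $- \frac{1906}{11} \approx -173.27$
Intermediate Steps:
$j{\left(W \right)} = -2$ ($j{\left(W \right)} = - \frac{6 + 0}{3} = \left(- \frac{1}{3}\right) 6 = -2$)
$k{\left(r \right)} = - \frac{r}{11}$ ($k{\left(r \right)} = \frac{r + 0}{-1 - 10} = \frac{r}{-11} = r \left(- \frac{1}{11}\right) = - \frac{r}{11}$)
$\left(k{\left(14 \right)} - 224\right) + \left(-2\right) 2 \left(-13\right) = \left(\left(- \frac{1}{11}\right) 14 - 224\right) + \left(-2\right) 2 \left(-13\right) = \left(- \frac{14}{11} - 224\right) - -52 = - \frac{2478}{11} + 52 = - \frac{1906}{11}$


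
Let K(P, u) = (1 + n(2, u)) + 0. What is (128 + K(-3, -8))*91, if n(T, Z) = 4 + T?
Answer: 12285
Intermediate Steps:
K(P, u) = 7 (K(P, u) = (1 + (4 + 2)) + 0 = (1 + 6) + 0 = 7 + 0 = 7)
(128 + K(-3, -8))*91 = (128 + 7)*91 = 135*91 = 12285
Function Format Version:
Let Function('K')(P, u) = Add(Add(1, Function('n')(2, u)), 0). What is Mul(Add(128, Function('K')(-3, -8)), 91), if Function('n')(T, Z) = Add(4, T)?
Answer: 12285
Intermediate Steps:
Function('K')(P, u) = 7 (Function('K')(P, u) = Add(Add(1, Add(4, 2)), 0) = Add(Add(1, 6), 0) = Add(7, 0) = 7)
Mul(Add(128, Function('K')(-3, -8)), 91) = Mul(Add(128, 7), 91) = Mul(135, 91) = 12285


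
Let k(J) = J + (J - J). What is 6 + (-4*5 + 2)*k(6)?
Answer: -102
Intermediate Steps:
k(J) = J (k(J) = J + 0 = J)
6 + (-4*5 + 2)*k(6) = 6 + (-4*5 + 2)*6 = 6 + (-20 + 2)*6 = 6 - 18*6 = 6 - 108 = -102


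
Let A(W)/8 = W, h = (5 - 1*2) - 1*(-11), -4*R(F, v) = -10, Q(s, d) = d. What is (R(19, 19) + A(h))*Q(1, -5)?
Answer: -1145/2 ≈ -572.50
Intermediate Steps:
R(F, v) = 5/2 (R(F, v) = -1/4*(-10) = 5/2)
h = 14 (h = (5 - 2) + 11 = 3 + 11 = 14)
A(W) = 8*W
(R(19, 19) + A(h))*Q(1, -5) = (5/2 + 8*14)*(-5) = (5/2 + 112)*(-5) = (229/2)*(-5) = -1145/2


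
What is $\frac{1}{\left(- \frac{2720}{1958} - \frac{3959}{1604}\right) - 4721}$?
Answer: $- \frac{1570316}{7419519137} \approx -0.00021165$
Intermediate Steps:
$\frac{1}{\left(- \frac{2720}{1958} - \frac{3959}{1604}\right) - 4721} = \frac{1}{\left(\left(-2720\right) \frac{1}{1958} - \frac{3959}{1604}\right) - 4721} = \frac{1}{\left(- \frac{1360}{979} - \frac{3959}{1604}\right) - 4721} = \frac{1}{- \frac{6057301}{1570316} - 4721} = \frac{1}{- \frac{7419519137}{1570316}} = - \frac{1570316}{7419519137}$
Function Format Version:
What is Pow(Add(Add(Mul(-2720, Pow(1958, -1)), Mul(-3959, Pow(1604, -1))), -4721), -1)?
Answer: Rational(-1570316, 7419519137) ≈ -0.00021165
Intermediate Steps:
Pow(Add(Add(Mul(-2720, Pow(1958, -1)), Mul(-3959, Pow(1604, -1))), -4721), -1) = Pow(Add(Add(Mul(-2720, Rational(1, 1958)), Mul(-3959, Rational(1, 1604))), -4721), -1) = Pow(Add(Add(Rational(-1360, 979), Rational(-3959, 1604)), -4721), -1) = Pow(Add(Rational(-6057301, 1570316), -4721), -1) = Pow(Rational(-7419519137, 1570316), -1) = Rational(-1570316, 7419519137)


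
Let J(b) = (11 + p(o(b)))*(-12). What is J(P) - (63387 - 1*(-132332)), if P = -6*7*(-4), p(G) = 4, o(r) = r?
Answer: -195899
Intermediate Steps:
P = 168 (P = -42*(-4) = 168)
J(b) = -180 (J(b) = (11 + 4)*(-12) = 15*(-12) = -180)
J(P) - (63387 - 1*(-132332)) = -180 - (63387 - 1*(-132332)) = -180 - (63387 + 132332) = -180 - 1*195719 = -180 - 195719 = -195899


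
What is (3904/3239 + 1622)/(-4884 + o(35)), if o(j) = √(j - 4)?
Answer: -25677932808/77261243575 - 5257562*√31/77261243575 ≈ -0.33273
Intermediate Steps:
o(j) = √(-4 + j)
(3904/3239 + 1622)/(-4884 + o(35)) = (3904/3239 + 1622)/(-4884 + √(-4 + 35)) = (3904*(1/3239) + 1622)/(-4884 + √31) = (3904/3239 + 1622)/(-4884 + √31) = 5257562/(3239*(-4884 + √31))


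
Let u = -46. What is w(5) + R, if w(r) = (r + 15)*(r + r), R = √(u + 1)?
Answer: 200 + 3*I*√5 ≈ 200.0 + 6.7082*I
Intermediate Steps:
R = 3*I*√5 (R = √(-46 + 1) = √(-45) = 3*I*√5 ≈ 6.7082*I)
w(r) = 2*r*(15 + r) (w(r) = (15 + r)*(2*r) = 2*r*(15 + r))
w(5) + R = 2*5*(15 + 5) + 3*I*√5 = 2*5*20 + 3*I*√5 = 200 + 3*I*√5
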